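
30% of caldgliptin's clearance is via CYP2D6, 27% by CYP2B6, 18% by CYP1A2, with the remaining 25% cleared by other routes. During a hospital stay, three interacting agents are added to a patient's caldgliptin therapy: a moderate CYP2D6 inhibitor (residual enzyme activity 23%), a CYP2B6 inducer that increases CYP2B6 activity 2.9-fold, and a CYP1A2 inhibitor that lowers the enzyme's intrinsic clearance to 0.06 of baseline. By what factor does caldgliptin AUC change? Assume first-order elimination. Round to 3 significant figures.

0.899

The CYP2D6 pathway (30% of clearance) falls to 0.23× activity: 0.3 × 0.23 = 0.069.
The CYP2B6 pathway (27% of clearance) rises to 2.9× activity: 0.27 × 2.9 = 0.783.
The CYP1A2 pathway (18% of clearance) drops to 0.06× activity: 0.18 × 0.06 = 0.0108.
Non-CYP routes (25%) are unchanged.
CL_new/CL_old = 0.069 + 0.783 + 0.0108 + 0.25 = 1.1128.
Because AUC varies inversely with clearance, the combined effect is 1 / 1.1128 = 0.899.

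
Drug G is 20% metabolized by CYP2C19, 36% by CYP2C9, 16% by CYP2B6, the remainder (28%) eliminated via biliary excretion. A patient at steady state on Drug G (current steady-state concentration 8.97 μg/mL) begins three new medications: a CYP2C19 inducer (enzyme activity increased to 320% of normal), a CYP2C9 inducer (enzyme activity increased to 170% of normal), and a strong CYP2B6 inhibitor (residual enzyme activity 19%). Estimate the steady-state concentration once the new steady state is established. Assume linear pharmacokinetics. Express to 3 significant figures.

5.74 μg/mL

CYP2C19: 0.2 × 3.2 = 0.64
CYP2C9: 0.36 × 1.7 = 0.612
CYP2B6: 0.16 × 0.19 = 0.0304
Other: 0.28 (unchanged)
New clearance relative to baseline: 0.64 + 0.612 + 0.0304 + 0.28 = 1.5624.
New steady-state concentration = 8.97 / 1.5624 = 5.74 μg/mL (concentration scales inversely with clearance).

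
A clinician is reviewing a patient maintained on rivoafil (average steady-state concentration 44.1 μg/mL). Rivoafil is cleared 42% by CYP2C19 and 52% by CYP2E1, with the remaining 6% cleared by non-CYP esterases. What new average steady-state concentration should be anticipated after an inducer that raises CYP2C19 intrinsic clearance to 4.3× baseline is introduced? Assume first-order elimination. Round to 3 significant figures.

The CYP2C19 pathway (42% of clearance) increases to 4.3× activity: 0.42 × 4.3 = 1.806.
CYP2E1 (52%) and the residual 6% are unaffected.
Relative clearance = 1.806 + 0.52 + 0.06 = 2.386.
New average steady-state concentration = baseline ÷ relative clearance = 44.1 / 2.386 = 18.5 μg/mL.

18.5 μg/mL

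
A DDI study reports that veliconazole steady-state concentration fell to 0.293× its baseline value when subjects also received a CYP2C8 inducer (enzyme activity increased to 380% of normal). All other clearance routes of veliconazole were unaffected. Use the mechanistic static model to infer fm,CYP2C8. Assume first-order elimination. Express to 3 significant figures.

Call the CYP2C8 fraction fm. After the interaction, CL_new/CL_old = fm × 3.8 + (1 − fm).
Steady-state concentration ratio = 1 / (new CL fraction), so new CL fraction = 1 / 0.293 = 3.413.
fm × 3.8 + 1 − fm = 3.413  ⇒  fm × (3.8 − 1) = 2.413  ⇒  fm = 0.862.

0.862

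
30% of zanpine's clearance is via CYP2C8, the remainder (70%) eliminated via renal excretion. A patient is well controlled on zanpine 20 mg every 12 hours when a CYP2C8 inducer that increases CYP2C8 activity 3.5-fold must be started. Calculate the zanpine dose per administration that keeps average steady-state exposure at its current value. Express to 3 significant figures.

The CYP2C8 pathway (30% of clearance) is boosted to 3.5× activity: 0.3 × 3.5 = 1.05.
The remaining 70% of clearance is unaffected.
CL_new/CL_old = 1.05 + 0.7 = 1.75.
Css,avg = (dose rate)/CL, so holding Css fixed requires dose ∝ CL: 20 × 1.75 = 35.0 mg.

35.0 mg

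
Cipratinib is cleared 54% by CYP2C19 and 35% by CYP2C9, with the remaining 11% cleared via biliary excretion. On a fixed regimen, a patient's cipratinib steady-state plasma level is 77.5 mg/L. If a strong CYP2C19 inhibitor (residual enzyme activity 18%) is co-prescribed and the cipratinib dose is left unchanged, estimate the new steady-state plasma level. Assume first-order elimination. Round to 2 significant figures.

The CYP2C19 pathway (54% of clearance) drops to 0.18× activity: 0.54 × 0.18 = 0.0972.
CYP2C9 (35%) and the residual 11% are unaffected.
CL_new/CL_old = 0.0972 + 0.35 + 0.11 = 0.5572.
With dosing unchanged, steady-state plasma level scales as 1/CL: 77.5 / 0.5572 = 1.4 × 10² mg/L.

1.4 × 10² mg/L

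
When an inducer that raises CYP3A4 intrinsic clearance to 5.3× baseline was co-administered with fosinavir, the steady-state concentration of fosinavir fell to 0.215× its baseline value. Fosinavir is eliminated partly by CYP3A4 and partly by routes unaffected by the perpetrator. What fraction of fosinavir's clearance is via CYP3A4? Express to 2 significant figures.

0.85

CL'/CL = 1 / 0.215 = 4.651
5.3·fm + (1 − fm) = 4.651
fm = (4.651 − 1) / (5.3 − 1) = 0.85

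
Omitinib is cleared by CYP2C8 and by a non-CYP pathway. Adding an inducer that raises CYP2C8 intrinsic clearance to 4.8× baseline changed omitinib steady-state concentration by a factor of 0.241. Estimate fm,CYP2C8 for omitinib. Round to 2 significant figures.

0.83

Let x = fm,CYP2C8. Because steady-state concentration ∝ 1/CL, relative clearance rose to 1/0.241 = 4.149.
Setting x·4.8 + (1 − x) = 4.149 and solving: x = (4.149 − 1)/(4.8 − 1) = 0.83.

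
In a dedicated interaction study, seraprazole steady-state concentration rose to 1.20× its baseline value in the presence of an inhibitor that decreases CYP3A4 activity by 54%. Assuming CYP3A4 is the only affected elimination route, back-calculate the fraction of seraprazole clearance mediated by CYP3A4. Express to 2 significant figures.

0.31

Let fm be the CYP3A4 fraction. New clearance relative to baseline = fm × 0.46 + (1 − fm).
Steady-state concentration ratio = 1 / (new CL fraction), so new CL fraction = 1 / 1.20 = 0.8333.
fm × 0.46 + 1 − fm = 0.8333  ⇒  fm × (0.46 − 1) = −0.1667  ⇒  fm = 0.31.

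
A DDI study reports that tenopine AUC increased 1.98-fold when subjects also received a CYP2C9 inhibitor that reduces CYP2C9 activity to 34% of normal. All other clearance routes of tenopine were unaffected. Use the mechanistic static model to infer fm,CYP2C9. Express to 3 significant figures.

CL'/CL = 1 / 1.98 = 0.5051
0.34·fm + (1 − fm) = 0.5051
fm = (0.5051 − 1) / (0.34 − 1) = 0.750

0.750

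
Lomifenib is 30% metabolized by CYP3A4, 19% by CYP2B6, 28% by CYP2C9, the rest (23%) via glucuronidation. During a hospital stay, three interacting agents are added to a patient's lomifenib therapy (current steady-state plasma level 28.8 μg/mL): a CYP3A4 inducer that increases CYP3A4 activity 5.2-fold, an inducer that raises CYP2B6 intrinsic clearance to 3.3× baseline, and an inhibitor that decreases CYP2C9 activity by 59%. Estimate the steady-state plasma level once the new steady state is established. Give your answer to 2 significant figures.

CYP3A4: 0.3 × 5.2 = 1.56
CYP2B6: 0.19 × 3.3 = 0.627
CYP2C9: 0.28 × 0.41 = 0.1148
Other: 0.23 (unchanged)
New clearance relative to baseline: 1.56 + 0.627 + 0.1148 + 0.23 = 2.5318.
New steady-state plasma level = 28.8 / 2.5318 = 11 μg/mL (concentration scales inversely with clearance).

11 μg/mL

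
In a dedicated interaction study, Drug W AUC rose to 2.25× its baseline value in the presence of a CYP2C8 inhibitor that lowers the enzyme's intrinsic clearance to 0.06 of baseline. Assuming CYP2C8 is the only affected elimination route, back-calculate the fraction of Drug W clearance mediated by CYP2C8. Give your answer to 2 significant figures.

0.59

Call the CYP2C8 fraction fm. After the interaction, CL_new/CL_old = fm × 0.06 + (1 − fm).
AUC ratio = 1 / (new CL fraction), so new CL fraction = 1 / 2.25 = 0.4444.
fm × 0.06 + 1 − fm = 0.4444  ⇒  fm × (0.06 − 1) = −0.5556  ⇒  fm = 0.59.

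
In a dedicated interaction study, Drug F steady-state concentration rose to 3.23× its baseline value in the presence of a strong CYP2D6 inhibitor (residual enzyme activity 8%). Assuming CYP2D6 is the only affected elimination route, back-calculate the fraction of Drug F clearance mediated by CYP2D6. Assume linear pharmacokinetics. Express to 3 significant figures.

CL'/CL = 1 / 3.23 = 0.3096
0.08·fm + (1 − fm) = 0.3096
fm = (0.3096 − 1) / (0.08 − 1) = 0.750

0.750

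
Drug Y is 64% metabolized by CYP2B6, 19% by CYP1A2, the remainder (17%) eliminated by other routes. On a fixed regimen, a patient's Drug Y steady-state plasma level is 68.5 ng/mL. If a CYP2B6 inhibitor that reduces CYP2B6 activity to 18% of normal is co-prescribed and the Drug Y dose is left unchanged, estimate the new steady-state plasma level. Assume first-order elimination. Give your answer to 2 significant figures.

CYP2B6: 0.64 × 0.18 = 0.1152
CYP1A2: 0.19 (unchanged)
Other: 0.17 (unchanged)
CL_new/CL_old = 0.1152 + 0.19 + 0.17 = 0.4752.
Steady-state plasma level ∝ 1/CL, so new value = 68.5 / 0.4752 = 1.4 × 10² ng/mL.

1.4 × 10² ng/mL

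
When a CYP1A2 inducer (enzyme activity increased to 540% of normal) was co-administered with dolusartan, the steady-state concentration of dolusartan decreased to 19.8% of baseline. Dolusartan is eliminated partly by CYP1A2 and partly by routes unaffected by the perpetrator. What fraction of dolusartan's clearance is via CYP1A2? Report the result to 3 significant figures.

CL'/CL = 1 / 0.198 = 5.051
5.4·fm + (1 − fm) = 5.051
fm = (5.051 − 1) / (5.4 − 1) = 0.921

0.921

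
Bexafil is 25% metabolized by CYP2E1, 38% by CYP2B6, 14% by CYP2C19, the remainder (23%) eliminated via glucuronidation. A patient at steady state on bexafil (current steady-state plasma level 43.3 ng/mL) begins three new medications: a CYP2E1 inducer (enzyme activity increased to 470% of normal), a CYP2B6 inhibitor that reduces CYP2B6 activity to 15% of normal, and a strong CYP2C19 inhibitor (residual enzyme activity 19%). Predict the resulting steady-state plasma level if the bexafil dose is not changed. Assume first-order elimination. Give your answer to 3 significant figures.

29.1 ng/mL

The CYP2E1 pathway (25% of clearance) increases to 4.7× activity: 0.25 × 4.7 = 1.175.
The CYP2B6 pathway (38% of clearance) is reduced to 0.15× activity: 0.38 × 0.15 = 0.057.
The CYP2C19 pathway (14% of clearance) falls to 0.19× activity: 0.14 × 0.19 = 0.0266.
The remaining 23% of clearance is unaffected.
CL_new/CL_old = 1.175 + 0.057 + 0.0266 + 0.23 = 1.4886.
Steady-state plasma level ∝ 1/CL: new value = 43.3 / 1.4886 = 29.1 ng/mL.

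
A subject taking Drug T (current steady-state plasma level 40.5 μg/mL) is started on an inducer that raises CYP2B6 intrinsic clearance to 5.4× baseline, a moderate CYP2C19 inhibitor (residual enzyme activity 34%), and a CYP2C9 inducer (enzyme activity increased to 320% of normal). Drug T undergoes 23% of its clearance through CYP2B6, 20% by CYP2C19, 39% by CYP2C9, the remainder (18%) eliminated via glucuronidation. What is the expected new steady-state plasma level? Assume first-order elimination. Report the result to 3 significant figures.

The CYP2B6 pathway (23% of clearance) rises to 5.4× activity: 0.23 × 5.4 = 1.242.
The CYP2C19 pathway (20% of clearance) falls to 0.34× activity: 0.2 × 0.34 = 0.068.
The CYP2C9 pathway (39% of clearance) is boosted to 3.2× activity: 0.39 × 3.2 = 1.248.
Non-CYP routes (18%) are unchanged.
CL_new/CL_old = 1.242 + 0.068 + 1.248 + 0.18 = 2.738.
Steady-state plasma level ∝ 1/CL: new value = 40.5 / 2.738 = 14.8 μg/mL.

14.8 μg/mL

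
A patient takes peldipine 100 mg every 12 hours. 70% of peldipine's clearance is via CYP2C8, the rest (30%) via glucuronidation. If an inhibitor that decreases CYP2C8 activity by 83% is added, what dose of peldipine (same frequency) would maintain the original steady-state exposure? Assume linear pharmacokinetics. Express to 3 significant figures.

The CYP2C8 pathway (70% of clearance) falls to 0.17× activity: 0.7 × 0.17 = 0.119.
Non-CYP routes (30%) are unchanged.
Relative clearance = 0.119 + 0.3 = 0.419.
Exposure is unchanged when dose changes in proportion to clearance. New dose = 100 mg × 0.419 = 41.9 mg.

41.9 mg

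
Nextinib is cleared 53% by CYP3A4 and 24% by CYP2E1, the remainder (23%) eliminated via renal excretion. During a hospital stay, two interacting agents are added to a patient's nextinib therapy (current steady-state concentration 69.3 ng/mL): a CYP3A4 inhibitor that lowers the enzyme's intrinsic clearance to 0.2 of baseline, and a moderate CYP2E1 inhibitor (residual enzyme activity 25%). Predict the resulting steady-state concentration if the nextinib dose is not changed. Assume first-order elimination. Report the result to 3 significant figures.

175 ng/mL

The CYP3A4 pathway (53% of clearance) is reduced to 0.2× activity: 0.53 × 0.2 = 0.106.
The CYP2E1 pathway (24% of clearance) falls to 0.25× activity: 0.24 × 0.25 = 0.06.
The remaining 23% of clearance is unaffected.
Relative clearance = 0.106 + 0.06 + 0.23 = 0.396.
Dividing the baseline by the relative clearance: 69.3 / 0.396 = 175 ng/mL.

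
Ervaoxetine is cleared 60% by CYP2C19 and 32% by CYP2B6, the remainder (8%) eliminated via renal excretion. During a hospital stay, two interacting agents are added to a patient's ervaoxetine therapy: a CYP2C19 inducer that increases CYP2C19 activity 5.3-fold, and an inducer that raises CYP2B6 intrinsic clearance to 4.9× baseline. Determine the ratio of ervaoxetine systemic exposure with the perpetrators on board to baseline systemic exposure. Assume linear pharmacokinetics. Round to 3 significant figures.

The CYP2C19 pathway (60% of clearance) increases to 5.3× activity: 0.6 × 5.3 = 3.18.
The CYP2B6 pathway (32% of clearance) is boosted to 4.9× activity: 0.32 × 4.9 = 1.568.
The remaining 8% of clearance is unaffected.
CL_new/CL_old = 3.18 + 1.568 + 0.08 = 4.828.
Net systemic exposure ratio = 1 / 4.828 = 0.207.

0.207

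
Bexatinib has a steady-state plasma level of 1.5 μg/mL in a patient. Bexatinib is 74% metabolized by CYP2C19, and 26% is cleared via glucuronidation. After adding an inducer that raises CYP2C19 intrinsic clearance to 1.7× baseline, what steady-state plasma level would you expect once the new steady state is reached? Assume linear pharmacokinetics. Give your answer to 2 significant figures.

The CYP2C19 pathway (74% of clearance) increases to 1.7× activity: 0.74 × 1.7 = 1.258.
The remaining 26% of clearance is unaffected.
CL_new/CL_old = 1.258 + 0.26 = 1.518.
With dosing unchanged, steady-state plasma level scales as 1/CL: 1.5 / 1.518 = 0.99 μg/mL.

0.99 μg/mL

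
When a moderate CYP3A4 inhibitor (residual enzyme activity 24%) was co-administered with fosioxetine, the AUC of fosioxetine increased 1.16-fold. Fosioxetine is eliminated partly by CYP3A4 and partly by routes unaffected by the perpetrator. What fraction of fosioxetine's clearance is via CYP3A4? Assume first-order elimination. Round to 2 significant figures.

CL'/CL = 1 / 1.16 = 0.8621
0.24·fm + (1 − fm) = 0.8621
fm = (0.8621 − 1) / (0.24 − 1) = 0.18

0.18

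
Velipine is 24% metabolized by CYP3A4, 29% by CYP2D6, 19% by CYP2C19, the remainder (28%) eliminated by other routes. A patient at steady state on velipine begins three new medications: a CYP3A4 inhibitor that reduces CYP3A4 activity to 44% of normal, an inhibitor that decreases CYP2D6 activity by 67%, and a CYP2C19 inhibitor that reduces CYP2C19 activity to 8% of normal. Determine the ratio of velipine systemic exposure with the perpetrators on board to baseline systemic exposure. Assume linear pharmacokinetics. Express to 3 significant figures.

2.01

The CYP3A4 pathway (24% of clearance) falls to 0.44× activity: 0.24 × 0.44 = 0.1056.
The CYP2D6 pathway (29% of clearance) drops to 0.33× activity: 0.29 × 0.33 = 0.0957.
The CYP2C19 pathway (19% of clearance) falls to 0.08× activity: 0.19 × 0.08 = 0.0152.
The remaining 28% of clearance is unaffected.
CL_new/CL_old = 0.1056 + 0.0957 + 0.0152 + 0.28 = 0.4965.
Systemic exposure ∝ 1/CL: fold-change = 1 / 0.4965 = 2.01.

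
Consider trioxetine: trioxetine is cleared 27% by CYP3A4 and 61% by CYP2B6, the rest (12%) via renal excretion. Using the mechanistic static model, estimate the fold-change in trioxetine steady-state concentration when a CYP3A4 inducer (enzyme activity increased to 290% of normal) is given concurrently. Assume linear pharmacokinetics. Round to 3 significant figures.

CYP3A4: 0.27 × 2.9 = 0.783
CYP2B6: 0.61 (unchanged)
Other: 0.12 (unchanged)
New clearance relative to baseline: 0.783 + 0.61 + 0.12 = 1.513.
Steady-state concentration ratio = CL_old/CL_new = 1 / 1.513 = 0.661.

0.661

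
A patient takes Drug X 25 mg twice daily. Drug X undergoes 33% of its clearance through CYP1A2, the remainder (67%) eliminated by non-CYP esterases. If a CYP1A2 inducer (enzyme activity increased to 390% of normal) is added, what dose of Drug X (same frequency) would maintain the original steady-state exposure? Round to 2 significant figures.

CYP1A2: 0.33 × 3.9 = 1.287
Other: 0.67 (unchanged)
New clearance relative to baseline: 1.287 + 0.67 = 1.957.
To maintain the same steady-state level, dose must scale with clearance: new dose = 25 × 1.957 = 49 mg.

49 mg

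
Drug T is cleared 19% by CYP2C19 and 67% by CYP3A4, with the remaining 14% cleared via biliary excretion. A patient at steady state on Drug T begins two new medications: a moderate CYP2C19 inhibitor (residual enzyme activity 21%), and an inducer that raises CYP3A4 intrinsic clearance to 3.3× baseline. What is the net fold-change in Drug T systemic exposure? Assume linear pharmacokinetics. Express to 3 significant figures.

The CYP2C19 pathway (19% of clearance) drops to 0.21× activity: 0.19 × 0.21 = 0.0399.
The CYP3A4 pathway (67% of clearance) is boosted to 3.3× activity: 0.67 × 3.3 = 2.211.
The remaining 14% of clearance is unaffected.
CL_new/CL_old = 0.0399 + 2.211 + 0.14 = 2.3909.
Because systemic exposure varies inversely with clearance, the combined effect is 1 / 2.3909 = 0.418.

0.418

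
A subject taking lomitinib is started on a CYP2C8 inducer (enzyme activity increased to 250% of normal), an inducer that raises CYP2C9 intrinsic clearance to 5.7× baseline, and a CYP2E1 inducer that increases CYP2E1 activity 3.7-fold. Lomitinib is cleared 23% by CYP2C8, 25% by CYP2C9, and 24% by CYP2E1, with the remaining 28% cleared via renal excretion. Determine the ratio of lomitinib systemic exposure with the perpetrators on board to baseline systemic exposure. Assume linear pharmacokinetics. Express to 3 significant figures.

0.316

CYP2C8: 0.23 × 2.5 = 0.575
CYP2C9: 0.25 × 5.7 = 1.425
CYP2E1: 0.24 × 3.7 = 0.888
Other: 0.28 (unchanged)
Relative clearance = 0.575 + 1.425 + 0.888 + 0.28 = 3.168.
Because systemic exposure varies inversely with clearance, the combined effect is 1 / 3.168 = 0.316.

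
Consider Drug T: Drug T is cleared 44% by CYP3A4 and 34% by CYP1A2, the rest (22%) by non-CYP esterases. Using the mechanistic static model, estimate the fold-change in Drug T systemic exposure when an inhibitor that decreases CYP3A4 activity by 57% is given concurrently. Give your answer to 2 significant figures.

1.3

The CYP3A4 pathway (44% of clearance) is reduced to 0.43× activity: 0.44 × 0.43 = 0.1892.
CYP1A2 (34%) and the residual 22% are unaffected.
CL_new/CL_old = 0.1892 + 0.34 + 0.22 = 0.7492.
Since systemic exposure ∝ 1/CL, the ratio is 1 / 0.7492 = 1.3.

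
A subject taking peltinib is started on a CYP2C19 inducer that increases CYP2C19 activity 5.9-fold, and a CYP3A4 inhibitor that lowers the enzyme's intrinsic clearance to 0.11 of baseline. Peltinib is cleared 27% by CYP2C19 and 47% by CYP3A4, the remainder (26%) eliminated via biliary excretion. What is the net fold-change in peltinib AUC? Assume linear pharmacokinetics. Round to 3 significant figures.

CYP2C19: 0.27 × 5.9 = 1.593
CYP3A4: 0.47 × 0.11 = 0.0517
Other: 0.26 (unchanged)
Relative clearance = 1.593 + 0.0517 + 0.26 = 1.9047.
Net AUC ratio = 1 / 1.9047 = 0.525.

0.525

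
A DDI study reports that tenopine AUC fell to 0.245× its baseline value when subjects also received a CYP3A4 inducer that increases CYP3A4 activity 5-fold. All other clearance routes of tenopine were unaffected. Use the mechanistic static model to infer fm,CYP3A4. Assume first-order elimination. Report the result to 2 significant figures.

Let x = fm,CYP3A4. Because AUC ∝ 1/CL, relative clearance rose to 1/0.245 = 4.082.
Setting x·5 + (1 − x) = 4.082 and solving: x = (4.082 − 1)/(5 − 1) = 0.77.

0.77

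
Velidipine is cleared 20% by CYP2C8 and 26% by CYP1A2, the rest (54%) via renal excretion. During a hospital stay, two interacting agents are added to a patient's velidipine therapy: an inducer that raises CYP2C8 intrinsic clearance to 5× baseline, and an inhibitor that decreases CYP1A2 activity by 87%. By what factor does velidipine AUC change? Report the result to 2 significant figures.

The CYP2C8 pathway (20% of clearance) is boosted to 5× activity: 0.2 × 5 = 1.
The CYP1A2 pathway (26% of clearance) falls to 0.13× activity: 0.26 × 0.13 = 0.0338.
The remaining 54% of clearance is unaffected.
CL_new/CL_old = 1 + 0.0338 + 0.54 = 1.5738.
Net AUC ratio = 1 / 1.5738 = 0.64.

0.64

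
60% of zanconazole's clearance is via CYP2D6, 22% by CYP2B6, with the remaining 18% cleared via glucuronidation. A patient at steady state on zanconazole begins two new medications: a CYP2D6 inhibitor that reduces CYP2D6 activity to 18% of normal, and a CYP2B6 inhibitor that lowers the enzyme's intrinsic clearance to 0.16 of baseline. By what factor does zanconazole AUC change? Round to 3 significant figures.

The CYP2D6 pathway (60% of clearance) falls to 0.18× activity: 0.6 × 0.18 = 0.108.
The CYP2B6 pathway (22% of clearance) falls to 0.16× activity: 0.22 × 0.16 = 0.0352.
Non-CYP routes (18%) are unchanged.
CL_new/CL_old = 0.108 + 0.0352 + 0.18 = 0.3232.
Because AUC varies inversely with clearance, the combined effect is 1 / 0.3232 = 3.09.

3.09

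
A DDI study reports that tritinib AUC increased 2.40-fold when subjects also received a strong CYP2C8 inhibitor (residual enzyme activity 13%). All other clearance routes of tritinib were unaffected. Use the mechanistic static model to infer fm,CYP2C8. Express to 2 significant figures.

0.67

Write x for the fraction cleared via CYP2C8. The observed AUC change means clearance fell to 1/2.40 = 0.4167 of baseline.
Only the CYP2C8 route changed, so 0.4167 = x·0.13 + (1 − x), giving x = 0.67.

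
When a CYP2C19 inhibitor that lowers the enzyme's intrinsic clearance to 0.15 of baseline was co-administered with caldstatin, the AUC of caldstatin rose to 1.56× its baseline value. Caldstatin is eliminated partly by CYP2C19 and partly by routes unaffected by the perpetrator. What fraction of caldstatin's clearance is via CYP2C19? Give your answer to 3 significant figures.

0.422

Call the CYP2C19 fraction fm. After the interaction, CL_new/CL_old = fm × 0.15 + (1 − fm).
AUC ratio = 1 / (new CL fraction), so new CL fraction = 1 / 1.56 = 0.641.
fm × 0.15 + 1 − fm = 0.641  ⇒  fm × (0.15 − 1) = −0.359  ⇒  fm = 0.422.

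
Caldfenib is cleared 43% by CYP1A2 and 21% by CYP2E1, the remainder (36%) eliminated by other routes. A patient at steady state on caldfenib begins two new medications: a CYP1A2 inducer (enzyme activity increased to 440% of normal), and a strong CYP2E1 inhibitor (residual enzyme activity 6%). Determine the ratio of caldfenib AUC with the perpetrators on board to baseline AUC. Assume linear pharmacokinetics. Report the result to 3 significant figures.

0.442

The CYP1A2 pathway (43% of clearance) increases to 4.4× activity: 0.43 × 4.4 = 1.892.
The CYP2E1 pathway (21% of clearance) drops to 0.06× activity: 0.21 × 0.06 = 0.0126.
Non-CYP routes (36%) are unchanged.
New clearance relative to baseline: 1.892 + 0.0126 + 0.36 = 2.2646.
Because AUC varies inversely with clearance, the combined effect is 1 / 2.2646 = 0.442.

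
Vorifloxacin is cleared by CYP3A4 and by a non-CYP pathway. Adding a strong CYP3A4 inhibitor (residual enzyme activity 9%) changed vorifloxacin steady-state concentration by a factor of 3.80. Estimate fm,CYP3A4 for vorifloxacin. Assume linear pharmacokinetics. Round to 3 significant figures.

0.810

Let fm be the CYP3A4 fraction. New clearance relative to baseline = fm × 0.09 + (1 − fm).
Steady-state concentration ratio = 1 / (new CL fraction), so new CL fraction = 1 / 3.80 = 0.2632.
fm × 0.09 + 1 − fm = 0.2632  ⇒  fm × (0.09 − 1) = −0.7368  ⇒  fm = 0.810.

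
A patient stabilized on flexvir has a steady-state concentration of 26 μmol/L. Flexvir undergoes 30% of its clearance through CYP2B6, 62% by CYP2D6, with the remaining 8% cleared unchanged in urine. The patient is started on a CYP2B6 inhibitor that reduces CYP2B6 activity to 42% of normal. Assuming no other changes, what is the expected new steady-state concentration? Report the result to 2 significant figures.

The CYP2B6 pathway (30% of clearance) is reduced to 0.42× activity: 0.3 × 0.42 = 0.126.
CYP2D6 (62%) and the residual 8% are unaffected.
Relative clearance = 0.126 + 0.62 + 0.08 = 0.826.
Steady-state concentration ∝ 1/CL, so new value = 26 / 0.826 = 31 μmol/L.

31 μmol/L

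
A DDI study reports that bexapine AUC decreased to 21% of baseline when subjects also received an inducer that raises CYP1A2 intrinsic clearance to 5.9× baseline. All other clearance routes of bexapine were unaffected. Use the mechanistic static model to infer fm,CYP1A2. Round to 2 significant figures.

CL'/CL = 1 / 0.210 = 4.762
5.9·fm + (1 − fm) = 4.762
fm = (4.762 − 1) / (5.9 − 1) = 0.77

0.77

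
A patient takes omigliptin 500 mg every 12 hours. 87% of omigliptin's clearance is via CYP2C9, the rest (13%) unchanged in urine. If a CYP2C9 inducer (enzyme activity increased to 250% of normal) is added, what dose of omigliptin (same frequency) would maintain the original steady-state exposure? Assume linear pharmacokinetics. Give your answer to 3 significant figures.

CYP2C9: 0.87 × 2.5 = 2.175
Other: 0.13 (unchanged)
Relative clearance = 2.175 + 0.13 = 2.305.
To maintain the same steady-state level, dose must scale with clearance: new dose = 500 × 2.305 = 1.15 × 10³ mg.

1.15 × 10³ mg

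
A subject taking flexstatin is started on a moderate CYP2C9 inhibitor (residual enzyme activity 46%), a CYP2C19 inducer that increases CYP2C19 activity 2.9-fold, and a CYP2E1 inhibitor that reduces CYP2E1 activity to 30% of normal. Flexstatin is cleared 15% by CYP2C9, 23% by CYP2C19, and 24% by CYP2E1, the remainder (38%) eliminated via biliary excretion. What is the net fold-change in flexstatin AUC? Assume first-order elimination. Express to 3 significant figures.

0.842

CYP2C9: 0.15 × 0.46 = 0.069
CYP2C19: 0.23 × 2.9 = 0.667
CYP2E1: 0.24 × 0.3 = 0.072
Other: 0.38 (unchanged)
CL_new/CL_old = 0.069 + 0.667 + 0.072 + 0.38 = 1.188.
Because AUC varies inversely with clearance, the combined effect is 1 / 1.188 = 0.842.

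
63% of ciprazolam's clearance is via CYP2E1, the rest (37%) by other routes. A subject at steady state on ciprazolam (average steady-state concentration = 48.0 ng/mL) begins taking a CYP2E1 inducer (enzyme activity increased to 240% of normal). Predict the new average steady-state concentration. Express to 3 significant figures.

The CYP2E1 pathway (63% of clearance) is boosted to 2.4× activity: 0.63 × 2.4 = 1.512.
The remaining 37% of clearance is unaffected.
CL_new/CL_old = 1.512 + 0.37 = 1.882.
With dosing unchanged, average steady-state concentration scales as 1/CL: 48.0 / 1.882 = 25.5 ng/mL.

25.5 ng/mL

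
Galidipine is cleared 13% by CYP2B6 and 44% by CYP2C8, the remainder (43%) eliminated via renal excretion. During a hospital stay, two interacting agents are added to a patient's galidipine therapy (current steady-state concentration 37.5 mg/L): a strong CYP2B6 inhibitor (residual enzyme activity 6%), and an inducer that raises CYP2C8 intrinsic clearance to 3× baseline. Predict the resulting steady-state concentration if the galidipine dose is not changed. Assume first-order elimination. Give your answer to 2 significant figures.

The CYP2B6 pathway (13% of clearance) falls to 0.06× activity: 0.13 × 0.06 = 0.0078.
The CYP2C8 pathway (44% of clearance) rises to 3× activity: 0.44 × 3 = 1.32.
The remaining 43% of clearance is unaffected.
Relative clearance = 0.0078 + 1.32 + 0.43 = 1.7578.
New steady-state concentration = 37.5 / 1.7578 = 21 mg/L (concentration scales inversely with clearance).

21 mg/L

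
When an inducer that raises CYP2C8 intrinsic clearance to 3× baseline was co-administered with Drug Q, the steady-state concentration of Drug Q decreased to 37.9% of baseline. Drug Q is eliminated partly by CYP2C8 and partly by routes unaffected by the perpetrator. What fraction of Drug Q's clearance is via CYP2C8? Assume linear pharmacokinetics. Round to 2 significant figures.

0.82

Let x = fm,CYP2C8. Because steady-state concentration ∝ 1/CL, relative clearance rose to 1/0.379 = 2.639.
Setting x·3 + (1 − x) = 2.639 and solving: x = (2.639 − 1)/(3 − 1) = 0.82.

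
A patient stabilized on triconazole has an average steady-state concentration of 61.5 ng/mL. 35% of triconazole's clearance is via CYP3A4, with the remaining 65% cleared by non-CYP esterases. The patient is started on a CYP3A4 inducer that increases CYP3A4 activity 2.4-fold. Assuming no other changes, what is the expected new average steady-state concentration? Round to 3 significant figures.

The CYP3A4 pathway (35% of clearance) is boosted to 2.4× activity: 0.35 × 2.4 = 0.84.
Non-CYP routes (65%) are unchanged.
Relative clearance = 0.84 + 0.65 = 1.49.
With dosing unchanged, average steady-state concentration scales as 1/CL: 61.5 / 1.49 = 41.3 ng/mL.

41.3 ng/mL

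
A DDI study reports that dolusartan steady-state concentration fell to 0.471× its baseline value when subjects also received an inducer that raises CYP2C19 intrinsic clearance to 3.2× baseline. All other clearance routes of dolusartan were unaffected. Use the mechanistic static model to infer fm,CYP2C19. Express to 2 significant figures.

CL'/CL = 1 / 0.471 = 2.123
3.2·fm + (1 − fm) = 2.123
fm = (2.123 − 1) / (3.2 − 1) = 0.51

0.51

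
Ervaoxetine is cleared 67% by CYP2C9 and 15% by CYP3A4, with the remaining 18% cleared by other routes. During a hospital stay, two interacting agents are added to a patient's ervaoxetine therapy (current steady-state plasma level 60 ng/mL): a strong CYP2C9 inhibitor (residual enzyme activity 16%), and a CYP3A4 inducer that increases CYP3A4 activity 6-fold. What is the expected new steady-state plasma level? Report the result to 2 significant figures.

51 ng/mL

The CYP2C9 pathway (67% of clearance) falls to 0.16× activity: 0.67 × 0.16 = 0.1072.
The CYP3A4 pathway (15% of clearance) increases to 6× activity: 0.15 × 6 = 0.9.
The remaining 18% of clearance is unaffected.
Relative clearance = 0.1072 + 0.9 + 0.18 = 1.1872.
Dividing the baseline by the relative clearance: 60 / 1.1872 = 51 ng/mL.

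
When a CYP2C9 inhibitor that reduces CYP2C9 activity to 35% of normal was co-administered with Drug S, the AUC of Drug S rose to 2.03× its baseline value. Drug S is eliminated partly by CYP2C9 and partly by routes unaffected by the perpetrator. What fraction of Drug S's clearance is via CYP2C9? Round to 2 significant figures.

0.78

Let x = fm,CYP2C9. Because AUC ∝ 1/CL, relative clearance fell to 1/2.03 = 0.4926.
Setting x·0.35 + (1 − x) = 0.4926 and solving: x = (0.4926 − 1)/(0.35 − 1) = 0.78.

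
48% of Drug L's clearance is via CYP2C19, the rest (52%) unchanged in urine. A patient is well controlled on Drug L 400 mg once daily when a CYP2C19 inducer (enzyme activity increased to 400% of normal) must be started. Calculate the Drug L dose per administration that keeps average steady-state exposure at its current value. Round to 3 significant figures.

976 mg

CYP2C19: 0.48 × 4 = 1.92
Other: 0.52 (unchanged)
CL_new/CL_old = 1.92 + 0.52 = 2.44.
Exposure is unchanged when dose changes in proportion to clearance. New dose = 400 mg × 2.44 = 976 mg.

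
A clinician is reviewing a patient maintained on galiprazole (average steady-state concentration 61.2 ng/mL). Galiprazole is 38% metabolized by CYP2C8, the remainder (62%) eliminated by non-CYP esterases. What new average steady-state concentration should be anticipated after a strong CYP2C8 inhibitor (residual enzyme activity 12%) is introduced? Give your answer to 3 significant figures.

91.9 ng/mL

CYP2C8: 0.38 × 0.12 = 0.0456
Other: 0.62 (unchanged)
CL_new/CL_old = 0.0456 + 0.62 = 0.6656.
New average steady-state concentration = baseline ÷ relative clearance = 61.2 / 0.6656 = 91.9 ng/mL.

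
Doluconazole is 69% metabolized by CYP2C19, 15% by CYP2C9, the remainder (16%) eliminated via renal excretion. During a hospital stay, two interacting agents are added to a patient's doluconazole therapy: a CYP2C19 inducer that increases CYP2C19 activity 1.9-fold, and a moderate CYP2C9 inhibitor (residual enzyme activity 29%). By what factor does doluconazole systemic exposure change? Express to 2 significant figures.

CYP2C19: 0.69 × 1.9 = 1.311
CYP2C9: 0.15 × 0.29 = 0.0435
Other: 0.16 (unchanged)
New clearance relative to baseline: 1.311 + 0.0435 + 0.16 = 1.5145.
Net systemic exposure ratio = 1 / 1.5145 = 0.66.

0.66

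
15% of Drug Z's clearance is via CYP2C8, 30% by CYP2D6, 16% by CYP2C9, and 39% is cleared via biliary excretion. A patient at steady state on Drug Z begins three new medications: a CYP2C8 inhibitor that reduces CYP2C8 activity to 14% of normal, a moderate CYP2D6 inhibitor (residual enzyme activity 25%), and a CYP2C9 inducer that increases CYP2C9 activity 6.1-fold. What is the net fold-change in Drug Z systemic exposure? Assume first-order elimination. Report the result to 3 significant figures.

0.684

The CYP2C8 pathway (15% of clearance) is reduced to 0.14× activity: 0.15 × 0.14 = 0.021.
The CYP2D6 pathway (30% of clearance) is reduced to 0.25× activity: 0.3 × 0.25 = 0.075.
The CYP2C9 pathway (16% of clearance) increases to 6.1× activity: 0.16 × 6.1 = 0.976.
The remaining 39% of clearance is unaffected.
New clearance relative to baseline: 0.021 + 0.075 + 0.976 + 0.39 = 1.462.
Net systemic exposure ratio = 1 / 1.462 = 0.684.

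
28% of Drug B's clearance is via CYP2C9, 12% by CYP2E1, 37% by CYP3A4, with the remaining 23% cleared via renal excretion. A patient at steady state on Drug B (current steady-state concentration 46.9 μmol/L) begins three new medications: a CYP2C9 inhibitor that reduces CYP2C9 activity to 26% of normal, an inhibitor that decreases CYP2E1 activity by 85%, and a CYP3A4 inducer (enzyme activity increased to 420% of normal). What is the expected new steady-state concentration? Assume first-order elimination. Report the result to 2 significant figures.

CYP2C9: 0.28 × 0.26 = 0.0728
CYP2E1: 0.12 × 0.15 = 0.018
CYP3A4: 0.37 × 4.2 = 1.554
Other: 0.23 (unchanged)
New clearance relative to baseline: 0.0728 + 0.018 + 1.554 + 0.23 = 1.8748.
New steady-state concentration = 46.9 / 1.8748 = 25 μmol/L (concentration scales inversely with clearance).

25 μmol/L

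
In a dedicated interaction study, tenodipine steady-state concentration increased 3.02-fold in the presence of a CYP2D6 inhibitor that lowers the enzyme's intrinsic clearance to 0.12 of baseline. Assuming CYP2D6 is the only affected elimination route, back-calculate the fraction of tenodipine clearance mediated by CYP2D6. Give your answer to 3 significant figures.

Let x = fm,CYP2D6. Because steady-state concentration ∝ 1/CL, relative clearance fell to 1/3.02 = 0.3311.
Setting x·0.12 + (1 − x) = 0.3311 and solving: x = (0.3311 − 1)/(0.12 − 1) = 0.760.

0.760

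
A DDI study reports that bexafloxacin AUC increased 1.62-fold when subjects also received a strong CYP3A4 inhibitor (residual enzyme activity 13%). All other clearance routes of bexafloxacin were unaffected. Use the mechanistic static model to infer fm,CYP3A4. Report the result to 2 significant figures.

0.44

Let fm be the CYP3A4 fraction. New clearance relative to baseline = fm × 0.13 + (1 − fm).
AUC ratio = 1 / (new CL fraction), so new CL fraction = 1 / 1.62 = 0.6173.
fm × 0.13 + 1 − fm = 0.6173  ⇒  fm × (0.13 − 1) = −0.3827  ⇒  fm = 0.44.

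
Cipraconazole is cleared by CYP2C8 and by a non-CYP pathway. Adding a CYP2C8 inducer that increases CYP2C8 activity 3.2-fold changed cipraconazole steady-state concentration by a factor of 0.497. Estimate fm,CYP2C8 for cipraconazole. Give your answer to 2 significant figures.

0.46

Write x for the fraction cleared via CYP2C8. The observed steady-state concentration change means clearance rose to 1/0.497 = 2.012 of baseline.
Only the CYP2C8 route changed, so 2.012 = x·3.2 + (1 − x), giving x = 0.46.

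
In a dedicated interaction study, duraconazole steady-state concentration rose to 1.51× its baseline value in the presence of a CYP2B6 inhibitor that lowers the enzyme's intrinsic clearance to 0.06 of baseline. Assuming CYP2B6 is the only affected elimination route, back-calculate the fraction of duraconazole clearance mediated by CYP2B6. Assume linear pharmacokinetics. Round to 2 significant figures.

0.36

CL'/CL = 1 / 1.51 = 0.6623
0.06·fm + (1 − fm) = 0.6623
fm = (0.6623 − 1) / (0.06 − 1) = 0.36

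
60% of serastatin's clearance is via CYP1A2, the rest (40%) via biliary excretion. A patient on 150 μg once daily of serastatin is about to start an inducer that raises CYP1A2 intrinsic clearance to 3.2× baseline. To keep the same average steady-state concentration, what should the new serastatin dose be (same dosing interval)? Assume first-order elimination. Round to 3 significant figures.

The CYP1A2 pathway (60% of clearance) increases to 3.2× activity: 0.6 × 3.2 = 1.92.
Non-CYP routes (40%) are unchanged.
New clearance relative to baseline: 1.92 + 0.4 = 2.32.
Exposure is unchanged when dose changes in proportion to clearance. New dose = 150 μg × 2.32 = 348 μg.

348 μg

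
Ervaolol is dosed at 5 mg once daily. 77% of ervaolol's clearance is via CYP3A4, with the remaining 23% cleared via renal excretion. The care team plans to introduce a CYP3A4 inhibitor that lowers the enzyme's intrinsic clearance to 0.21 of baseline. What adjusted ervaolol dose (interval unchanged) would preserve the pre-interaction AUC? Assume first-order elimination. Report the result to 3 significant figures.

1.96 mg

CYP3A4: 0.77 × 0.21 = 0.1617
Other: 0.23 (unchanged)
CL_new/CL_old = 0.1617 + 0.23 = 0.3917.
Exposure is unchanged when dose changes in proportion to clearance. New dose = 5 mg × 0.3917 = 1.96 mg.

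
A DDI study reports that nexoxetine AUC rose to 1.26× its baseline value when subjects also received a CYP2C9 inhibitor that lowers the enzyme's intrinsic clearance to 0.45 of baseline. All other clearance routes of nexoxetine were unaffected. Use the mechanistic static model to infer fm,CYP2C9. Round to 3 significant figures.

Let fm be the CYP2C9 fraction. New clearance relative to baseline = fm × 0.45 + (1 − fm).
AUC ratio = 1 / (new CL fraction), so new CL fraction = 1 / 1.26 = 0.7937.
fm × 0.45 + 1 − fm = 0.7937  ⇒  fm × (0.45 − 1) = −0.2063  ⇒  fm = 0.375.

0.375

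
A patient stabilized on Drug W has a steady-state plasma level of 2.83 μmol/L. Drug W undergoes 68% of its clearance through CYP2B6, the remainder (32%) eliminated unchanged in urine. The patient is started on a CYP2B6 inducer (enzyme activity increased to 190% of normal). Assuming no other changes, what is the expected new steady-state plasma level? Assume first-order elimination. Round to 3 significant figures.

CYP2B6: 0.68 × 1.9 = 1.292
Other: 0.32 (unchanged)
New clearance relative to baseline: 1.292 + 0.32 = 1.612.
Steady-state plasma level ∝ 1/CL, so new value = 2.83 / 1.612 = 1.76 μmol/L.

1.76 μmol/L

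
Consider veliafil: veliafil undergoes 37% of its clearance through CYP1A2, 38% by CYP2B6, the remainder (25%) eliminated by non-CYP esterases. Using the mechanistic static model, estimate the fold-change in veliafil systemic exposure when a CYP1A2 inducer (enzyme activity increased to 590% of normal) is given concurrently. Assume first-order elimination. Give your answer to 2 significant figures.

0.36

CYP1A2: 0.37 × 5.9 = 2.183
CYP2B6: 0.38 (unchanged)
Other: 0.25 (unchanged)
CL_new/CL_old = 2.183 + 0.38 + 0.25 = 2.813.
Since systemic exposure ∝ 1/CL, the ratio is 1 / 2.813 = 0.36.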